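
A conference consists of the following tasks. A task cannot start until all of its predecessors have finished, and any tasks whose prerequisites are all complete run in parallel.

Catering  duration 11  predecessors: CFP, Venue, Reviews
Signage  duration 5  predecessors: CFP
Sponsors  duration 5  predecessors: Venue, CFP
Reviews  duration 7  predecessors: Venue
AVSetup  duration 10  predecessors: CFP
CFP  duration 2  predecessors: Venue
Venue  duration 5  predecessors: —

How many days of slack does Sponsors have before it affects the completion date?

11

The longest chain is Venue→Reviews→Catering = 5+7+11 = 23; overall finish 23 days.
The longest chain containing Sponsors totals 12 days.
Slack of Sponsors = 18 − 7 = 11 days.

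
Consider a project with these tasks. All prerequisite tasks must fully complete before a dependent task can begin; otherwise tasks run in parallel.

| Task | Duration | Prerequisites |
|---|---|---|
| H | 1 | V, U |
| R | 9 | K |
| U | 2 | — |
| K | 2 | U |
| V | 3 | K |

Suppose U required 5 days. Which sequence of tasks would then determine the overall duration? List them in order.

Actual critical path: U→K→R = 2+2+9 = 13 ⇒ 13 days.
U is on the critical path; changing it to 5 makes that path 16 days.
No other chain overtakes it, so the finish is 16 days.

U, K, R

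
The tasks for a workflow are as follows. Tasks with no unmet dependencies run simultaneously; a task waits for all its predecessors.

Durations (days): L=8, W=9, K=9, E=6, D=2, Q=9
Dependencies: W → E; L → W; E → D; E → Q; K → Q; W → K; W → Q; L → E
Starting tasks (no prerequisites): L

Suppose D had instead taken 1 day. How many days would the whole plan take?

As given, the longest chain is L→W→K→Q = 8+9+9+9 = 35, so the finish is 35 days.
D has 10 days of float (longest path through it is 25).
The critical path is still L→W→K→Q; finish is now 35 days.

35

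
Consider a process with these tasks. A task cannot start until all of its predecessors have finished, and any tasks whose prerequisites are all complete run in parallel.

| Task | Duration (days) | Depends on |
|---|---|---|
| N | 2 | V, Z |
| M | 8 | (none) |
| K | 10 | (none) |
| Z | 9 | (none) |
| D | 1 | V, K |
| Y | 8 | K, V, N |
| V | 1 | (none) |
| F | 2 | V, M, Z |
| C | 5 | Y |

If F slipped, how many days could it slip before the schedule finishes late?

13

The longest chain is Z→N→Y→C = 9+2+8+5 = 24; overall finish 24 days.
The longest chain containing F totals 11 days.
Slack of F = 22 − 9 = 13 days.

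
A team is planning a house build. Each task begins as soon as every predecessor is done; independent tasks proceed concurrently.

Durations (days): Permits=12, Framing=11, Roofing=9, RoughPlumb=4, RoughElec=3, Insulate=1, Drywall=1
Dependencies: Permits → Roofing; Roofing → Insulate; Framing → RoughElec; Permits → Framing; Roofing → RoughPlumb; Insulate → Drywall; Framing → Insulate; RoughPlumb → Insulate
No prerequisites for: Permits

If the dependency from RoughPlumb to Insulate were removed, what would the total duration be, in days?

26

Original critical path: Permits→Roofing→RoughPlumb→Insulate→Drywall = 12+9+4+1+1 = 27 ⇒ 27 days.
Without RoughPlumb→Insulate, Insulate's earliest start moves from 25 to 23.
The longest chain is now Permits→Framing→RoughElec = 12+11+3 = 26, so the house build takes 26 days.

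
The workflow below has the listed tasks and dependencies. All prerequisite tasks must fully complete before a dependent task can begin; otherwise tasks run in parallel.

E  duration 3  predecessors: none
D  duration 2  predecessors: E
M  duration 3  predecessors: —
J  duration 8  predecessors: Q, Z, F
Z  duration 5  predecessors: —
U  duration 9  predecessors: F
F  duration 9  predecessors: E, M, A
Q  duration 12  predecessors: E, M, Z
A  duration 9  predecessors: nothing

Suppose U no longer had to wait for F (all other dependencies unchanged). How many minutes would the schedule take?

26

Before: longest chain A→F→U = 9+9+9 = 27, finish 27.
Without F→U, U's earliest start moves from 18 to 0.
The longest chain is now A→F→J = 9+9+8 = 26, so the schedule takes 26 minutes.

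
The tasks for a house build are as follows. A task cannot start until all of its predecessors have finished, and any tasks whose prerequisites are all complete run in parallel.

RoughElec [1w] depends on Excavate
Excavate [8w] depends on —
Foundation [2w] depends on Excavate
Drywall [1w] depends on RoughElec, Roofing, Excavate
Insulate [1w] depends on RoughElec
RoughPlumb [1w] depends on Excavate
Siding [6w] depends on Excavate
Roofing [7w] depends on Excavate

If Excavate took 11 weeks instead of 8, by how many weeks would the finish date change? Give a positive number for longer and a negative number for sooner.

3

Baseline: Excavate→Roofing→Drywall = 8+7+1 = 16 → 16 weeks.
Since Excavate is critical, the +3 change carries straight to that chain (now 19 weeks).
No other chain overtakes it, so the finish is 19 weeks.
Change in finish: 19 − 16 = +3 weeks.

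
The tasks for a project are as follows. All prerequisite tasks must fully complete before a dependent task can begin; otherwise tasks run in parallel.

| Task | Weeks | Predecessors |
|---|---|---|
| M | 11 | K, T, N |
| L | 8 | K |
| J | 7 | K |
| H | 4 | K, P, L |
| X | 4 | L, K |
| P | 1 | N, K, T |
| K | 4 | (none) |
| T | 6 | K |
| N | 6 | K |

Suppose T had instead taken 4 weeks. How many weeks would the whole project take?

21

As given, the longest chain is K→T→M = 4+6+11 = 21, so the finish is 21 weeks.
T lies on that path, so at 4 weeks the path becomes 19 weeks.
The binding chain switches to K→N→M = 4+6+11 = 21; finish 21 weeks.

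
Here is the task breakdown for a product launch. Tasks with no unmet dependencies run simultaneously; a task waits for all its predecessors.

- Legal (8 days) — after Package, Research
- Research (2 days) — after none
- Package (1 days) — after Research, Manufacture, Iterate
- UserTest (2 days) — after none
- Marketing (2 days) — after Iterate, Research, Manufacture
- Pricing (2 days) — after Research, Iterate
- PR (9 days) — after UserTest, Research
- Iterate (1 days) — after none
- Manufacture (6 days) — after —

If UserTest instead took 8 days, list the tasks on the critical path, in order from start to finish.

As given, the longest chain is Manufacture→Package→Legal = 6+1+8 = 15, so the finish is 15 days.
UserTest has 4 days of float (longest path through it is 11).
Now UserTest→PR = 8+9 = 17 is longest, so the finish becomes 17 days.

UserTest, PR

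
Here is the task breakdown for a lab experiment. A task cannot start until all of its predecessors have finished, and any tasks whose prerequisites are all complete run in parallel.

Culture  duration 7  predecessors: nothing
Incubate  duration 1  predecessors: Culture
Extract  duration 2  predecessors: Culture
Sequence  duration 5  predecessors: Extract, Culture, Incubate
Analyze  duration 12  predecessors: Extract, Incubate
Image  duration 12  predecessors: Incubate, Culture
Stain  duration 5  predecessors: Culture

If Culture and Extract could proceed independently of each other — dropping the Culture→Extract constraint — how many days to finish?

20

Original critical path: Culture→Extract→Analyze = 7+2+12 = 21 ⇒ 21 days.
Without Culture→Extract, Extract's earliest start moves from 7 to 0.
New critical path: Culture→Incubate→Analyze = 7+1+12 = 20 ⇒ 20 days.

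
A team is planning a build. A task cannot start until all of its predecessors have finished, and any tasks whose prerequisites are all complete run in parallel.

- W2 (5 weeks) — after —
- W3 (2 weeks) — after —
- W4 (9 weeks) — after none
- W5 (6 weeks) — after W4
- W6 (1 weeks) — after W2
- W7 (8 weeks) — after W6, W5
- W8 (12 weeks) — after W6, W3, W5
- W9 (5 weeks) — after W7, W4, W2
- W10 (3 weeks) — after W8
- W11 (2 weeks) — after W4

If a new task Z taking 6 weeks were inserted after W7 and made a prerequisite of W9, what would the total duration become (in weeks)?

Originally the schedule takes 30 weeks.
With Z inserted, W9 now waits for max(W7, W4, W2, Z).
New critical path: W4→W5→W7→Z→W9 = 9+6+8+6+5 = 34 ⇒ 34 weeks.

34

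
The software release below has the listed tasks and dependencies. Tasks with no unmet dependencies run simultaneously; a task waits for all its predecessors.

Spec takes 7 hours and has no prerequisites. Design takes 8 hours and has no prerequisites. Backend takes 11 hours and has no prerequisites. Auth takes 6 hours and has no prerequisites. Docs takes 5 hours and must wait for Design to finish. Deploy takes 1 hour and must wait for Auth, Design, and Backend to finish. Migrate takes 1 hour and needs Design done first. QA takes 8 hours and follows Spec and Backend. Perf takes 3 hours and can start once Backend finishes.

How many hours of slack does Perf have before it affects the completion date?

Backend→QA = 11+8 = 19 sets the makespan at 19 hours.
Longest path through Perf: 14 hours (earliest finish 14, latest finish 19).
Float = 19 − 14 = 5.

5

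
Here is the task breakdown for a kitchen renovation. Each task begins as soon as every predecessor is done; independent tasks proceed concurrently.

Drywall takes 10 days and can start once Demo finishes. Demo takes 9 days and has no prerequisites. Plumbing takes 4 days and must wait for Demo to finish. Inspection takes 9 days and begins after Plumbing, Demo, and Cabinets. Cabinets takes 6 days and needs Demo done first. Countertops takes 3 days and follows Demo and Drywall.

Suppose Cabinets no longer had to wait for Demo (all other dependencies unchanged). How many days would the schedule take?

22

With the dependency in place, Demo→Cabinets→Inspection = 9+6+9 = 24 sets the finish at 24 days.
Without Demo→Cabinets, Cabinets's earliest start moves from 9 to 0.
The longest chain is now Demo→Plumbing→Inspection = 9+4+9 = 22, so the schedule takes 22 days.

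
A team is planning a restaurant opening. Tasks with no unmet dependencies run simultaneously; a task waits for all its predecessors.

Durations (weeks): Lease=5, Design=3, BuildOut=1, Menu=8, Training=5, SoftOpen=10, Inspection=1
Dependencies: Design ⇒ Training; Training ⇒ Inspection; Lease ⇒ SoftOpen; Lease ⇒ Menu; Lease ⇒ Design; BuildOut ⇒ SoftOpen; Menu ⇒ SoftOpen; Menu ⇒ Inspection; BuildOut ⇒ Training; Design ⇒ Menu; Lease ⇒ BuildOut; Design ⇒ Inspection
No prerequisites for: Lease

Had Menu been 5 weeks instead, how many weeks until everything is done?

The binding path is Lease→Design→Menu→SoftOpen = 5+3+8+10 = 26; finish at 26 weeks.
Since Menu is critical, the -3 change carries straight to that chain (now 23 weeks).
No other chain overtakes it, so the finish is 23 weeks.

23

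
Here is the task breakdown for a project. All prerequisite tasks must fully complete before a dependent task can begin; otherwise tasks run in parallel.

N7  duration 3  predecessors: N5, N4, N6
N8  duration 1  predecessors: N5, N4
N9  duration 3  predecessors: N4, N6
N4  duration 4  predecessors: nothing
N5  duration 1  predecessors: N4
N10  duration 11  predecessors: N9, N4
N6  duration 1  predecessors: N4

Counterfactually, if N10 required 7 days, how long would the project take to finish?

15

Baseline: N4→N6→N9→N10 = 4+1+3+11 = 19 → 19 days.
N10 lies on that path, so at 7 days the path becomes 15 days.
That remains the longest chain; total 15 days.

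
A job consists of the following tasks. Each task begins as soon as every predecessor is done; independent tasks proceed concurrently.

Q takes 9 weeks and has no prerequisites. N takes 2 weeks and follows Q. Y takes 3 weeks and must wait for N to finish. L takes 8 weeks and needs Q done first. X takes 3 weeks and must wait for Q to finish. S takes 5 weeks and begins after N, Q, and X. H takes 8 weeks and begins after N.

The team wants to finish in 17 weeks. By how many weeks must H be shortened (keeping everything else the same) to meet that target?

Current finish: 19 weeks; target: 17.
H is on every critical path, so each week cut from H cuts the finish by one (this holds down to a finish of 17).
Need 19 − 17 = 2 weeks off H → H becomes 6 weeks, finish becomes 17.

2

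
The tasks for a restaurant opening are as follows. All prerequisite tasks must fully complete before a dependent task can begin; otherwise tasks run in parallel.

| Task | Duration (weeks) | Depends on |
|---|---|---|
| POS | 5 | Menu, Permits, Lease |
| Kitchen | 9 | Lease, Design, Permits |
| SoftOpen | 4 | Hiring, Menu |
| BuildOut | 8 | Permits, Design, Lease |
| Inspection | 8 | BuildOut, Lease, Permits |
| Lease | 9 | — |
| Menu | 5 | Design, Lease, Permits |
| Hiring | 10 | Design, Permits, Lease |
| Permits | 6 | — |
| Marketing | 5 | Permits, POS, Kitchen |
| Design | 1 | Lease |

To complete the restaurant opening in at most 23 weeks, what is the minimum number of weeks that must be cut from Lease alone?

3

Current finish: 26 weeks; target: 23.
Lease is on every critical path, so each week cut from Lease cuts the finish by one (this holds down to a finish of 22).
Need 26 − 23 = 3 weeks off Lease → Lease becomes 6 weeks, finish becomes 23.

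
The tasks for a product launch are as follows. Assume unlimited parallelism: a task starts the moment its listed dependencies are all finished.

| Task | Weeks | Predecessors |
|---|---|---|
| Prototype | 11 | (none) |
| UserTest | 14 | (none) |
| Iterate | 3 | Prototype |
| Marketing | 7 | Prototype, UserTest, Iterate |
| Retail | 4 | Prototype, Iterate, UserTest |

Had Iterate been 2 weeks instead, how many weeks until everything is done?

21

Actual critical path: Prototype→Iterate→Marketing = 11+3+7 = 21 ⇒ 21 weeks.
Iterate is on the critical path; changing it to 2 makes that path 20 weeks.
The binding chain switches to UserTest→Marketing = 14+7 = 21; finish 21 weeks.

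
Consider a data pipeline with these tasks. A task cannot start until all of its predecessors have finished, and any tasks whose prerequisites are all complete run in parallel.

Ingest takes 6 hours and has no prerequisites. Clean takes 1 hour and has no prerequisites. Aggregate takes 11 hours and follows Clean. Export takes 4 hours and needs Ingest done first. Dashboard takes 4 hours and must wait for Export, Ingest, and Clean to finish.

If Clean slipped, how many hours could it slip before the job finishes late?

2

The longest chain is Ingest→Export→Dashboard = 6+4+4 = 14; overall finish 14 hours.
Longest path through Clean: 12 hours (earliest finish 1, latest finish 3).
So Clean can slip 3 − 1 = 2 hours.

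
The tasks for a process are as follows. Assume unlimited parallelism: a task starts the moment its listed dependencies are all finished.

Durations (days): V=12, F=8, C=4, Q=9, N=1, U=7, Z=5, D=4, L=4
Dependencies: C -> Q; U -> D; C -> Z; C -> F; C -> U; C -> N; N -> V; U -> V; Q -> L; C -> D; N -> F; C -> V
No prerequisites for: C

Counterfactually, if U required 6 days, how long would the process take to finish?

Baseline: C→U→V = 4+7+12 = 23 → 23 days.
U lies on that path, so at 6 days the path becomes 22 days.
That remains the longest chain; total 22 days.

22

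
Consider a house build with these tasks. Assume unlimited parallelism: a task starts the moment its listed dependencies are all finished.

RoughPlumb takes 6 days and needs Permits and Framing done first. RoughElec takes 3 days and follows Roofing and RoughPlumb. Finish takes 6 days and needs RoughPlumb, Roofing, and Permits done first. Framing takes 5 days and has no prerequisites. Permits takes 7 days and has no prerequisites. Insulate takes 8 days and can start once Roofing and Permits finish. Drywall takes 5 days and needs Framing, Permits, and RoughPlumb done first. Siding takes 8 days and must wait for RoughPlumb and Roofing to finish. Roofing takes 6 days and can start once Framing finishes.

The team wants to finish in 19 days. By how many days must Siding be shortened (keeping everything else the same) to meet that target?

2

Current finish: 21 days; target: 19.
Siding is on every critical path, so each day cut from Siding cuts the finish by one (this holds down to a finish of 19).
Need 21 − 19 = 2 days off Siding → Siding becomes 6 days, finish becomes 19.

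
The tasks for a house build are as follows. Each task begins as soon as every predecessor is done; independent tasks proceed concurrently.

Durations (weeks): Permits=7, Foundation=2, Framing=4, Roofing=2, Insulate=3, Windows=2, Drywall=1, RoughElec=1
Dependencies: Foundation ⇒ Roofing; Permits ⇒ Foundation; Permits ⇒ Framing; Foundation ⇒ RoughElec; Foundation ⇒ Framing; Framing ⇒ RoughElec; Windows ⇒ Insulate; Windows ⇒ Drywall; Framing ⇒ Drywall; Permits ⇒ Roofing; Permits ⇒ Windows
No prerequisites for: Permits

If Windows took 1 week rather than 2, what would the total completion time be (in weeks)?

14

As given, the longest chain is Permits→Foundation→Framing→RoughElec = 7+2+4+1 = 14, so the finish is 14 weeks.
Windows is off the critical path — its longest chain is 12 weeks, giving 2 of slack.
That remains the longest chain; total 14 weeks.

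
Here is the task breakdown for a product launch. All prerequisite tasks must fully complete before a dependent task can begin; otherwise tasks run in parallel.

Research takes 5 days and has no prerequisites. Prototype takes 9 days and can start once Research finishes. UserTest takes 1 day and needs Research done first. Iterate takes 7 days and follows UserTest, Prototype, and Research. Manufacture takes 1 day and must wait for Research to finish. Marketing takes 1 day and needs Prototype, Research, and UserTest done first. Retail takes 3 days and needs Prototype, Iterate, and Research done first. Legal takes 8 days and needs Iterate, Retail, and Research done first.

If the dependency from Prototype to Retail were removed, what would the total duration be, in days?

Original critical path: Research→Prototype→Iterate→Retail→Legal = 5+9+7+3+8 = 32 ⇒ 32 days.
Dropping Prototype→Retail doesn't change Retail's earliest start (21); another predecessor still binds.
The longest chain is now Research→Prototype→Iterate→Retail→Legal = 5+9+7+3+8 = 32, so the product launch takes 32 days.

32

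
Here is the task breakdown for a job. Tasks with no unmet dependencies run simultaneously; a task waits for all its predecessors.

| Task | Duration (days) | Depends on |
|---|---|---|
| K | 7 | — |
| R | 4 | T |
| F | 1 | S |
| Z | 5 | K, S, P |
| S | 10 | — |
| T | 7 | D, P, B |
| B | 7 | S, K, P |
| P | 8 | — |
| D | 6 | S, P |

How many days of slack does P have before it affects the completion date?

2

The longest chain is S→B→T→R = 10+7+7+4 = 28; overall finish 28 days.
Longest path through P: 26 days (earliest finish 8, latest finish 10).
Float = 28 − 26 = 2.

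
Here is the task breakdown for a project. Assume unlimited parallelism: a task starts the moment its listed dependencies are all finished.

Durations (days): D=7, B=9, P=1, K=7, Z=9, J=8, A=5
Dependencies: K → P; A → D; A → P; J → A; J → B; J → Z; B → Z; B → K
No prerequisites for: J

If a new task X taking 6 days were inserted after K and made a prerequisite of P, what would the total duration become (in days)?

Originally the project takes 26 days.
With X inserted, P now waits for max(A, K, X).
New critical path: J→B→K→X→P = 8+9+7+6+1 = 31 ⇒ 31 days.

31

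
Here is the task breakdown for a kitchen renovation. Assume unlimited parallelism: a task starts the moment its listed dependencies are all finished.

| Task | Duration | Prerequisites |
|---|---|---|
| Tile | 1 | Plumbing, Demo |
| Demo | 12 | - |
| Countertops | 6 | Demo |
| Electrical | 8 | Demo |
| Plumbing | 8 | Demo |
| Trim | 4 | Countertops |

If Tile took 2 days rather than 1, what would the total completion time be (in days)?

The binding path is Demo→Countertops→Trim = 12+6+4 = 22; finish at 22 days.
Tile has 1 day of float (longest path through it is 21).
New critical path: Demo→Plumbing→Tile = 12+8+2 = 22 ⇒ 22 days.

22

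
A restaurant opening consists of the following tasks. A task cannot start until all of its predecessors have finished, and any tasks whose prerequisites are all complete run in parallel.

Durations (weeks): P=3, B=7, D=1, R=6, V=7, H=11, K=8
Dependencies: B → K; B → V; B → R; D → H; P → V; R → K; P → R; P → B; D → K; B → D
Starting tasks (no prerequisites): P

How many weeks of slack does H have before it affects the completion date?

2

P→B→R→K = 3+7+6+8 = 24 sets the makespan at 24 weeks.
The longest chain containing H totals 22 weeks.
So H can slip 24 − 22 = 2 weeks.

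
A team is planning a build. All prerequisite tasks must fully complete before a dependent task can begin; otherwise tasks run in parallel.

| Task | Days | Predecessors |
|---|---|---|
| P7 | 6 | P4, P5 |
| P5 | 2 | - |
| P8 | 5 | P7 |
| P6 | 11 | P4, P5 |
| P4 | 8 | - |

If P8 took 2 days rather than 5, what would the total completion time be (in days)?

19

As given, the longest chain is P4→P7→P8 = 8+6+5 = 19, so the finish is 19 days.
P8 is on the critical path; changing it to 2 makes that path 16 days.
New critical path: P4→P6 = 8+11 = 19 ⇒ 19 days.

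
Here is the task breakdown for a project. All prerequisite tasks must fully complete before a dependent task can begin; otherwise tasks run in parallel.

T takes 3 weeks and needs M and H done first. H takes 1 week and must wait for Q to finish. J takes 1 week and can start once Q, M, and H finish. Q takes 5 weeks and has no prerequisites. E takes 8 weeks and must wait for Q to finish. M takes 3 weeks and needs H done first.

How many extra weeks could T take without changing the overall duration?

Critical path: Q→E = 5+8 = 13, so the finish is 13 weeks.
The longest chain containing T totals 12 weeks.
So T can slip 13 − 12 = 1 week.

1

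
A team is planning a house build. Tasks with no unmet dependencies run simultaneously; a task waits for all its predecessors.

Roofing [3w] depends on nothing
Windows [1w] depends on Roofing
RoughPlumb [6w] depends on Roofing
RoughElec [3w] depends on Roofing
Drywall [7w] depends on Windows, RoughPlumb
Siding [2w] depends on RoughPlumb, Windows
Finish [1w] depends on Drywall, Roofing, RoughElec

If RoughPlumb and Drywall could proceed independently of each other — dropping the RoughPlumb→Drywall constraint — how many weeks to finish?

12

With the dependency in place, Roofing→RoughPlumb→Drywall→Finish = 3+6+7+1 = 17 sets the finish at 17 weeks.
Without RoughPlumb→Drywall, Drywall's earliest start moves from 9 to 4.
The longest chain is now Roofing→Windows→Drywall→Finish = 3+1+7+1 = 12, so the schedule takes 12 weeks.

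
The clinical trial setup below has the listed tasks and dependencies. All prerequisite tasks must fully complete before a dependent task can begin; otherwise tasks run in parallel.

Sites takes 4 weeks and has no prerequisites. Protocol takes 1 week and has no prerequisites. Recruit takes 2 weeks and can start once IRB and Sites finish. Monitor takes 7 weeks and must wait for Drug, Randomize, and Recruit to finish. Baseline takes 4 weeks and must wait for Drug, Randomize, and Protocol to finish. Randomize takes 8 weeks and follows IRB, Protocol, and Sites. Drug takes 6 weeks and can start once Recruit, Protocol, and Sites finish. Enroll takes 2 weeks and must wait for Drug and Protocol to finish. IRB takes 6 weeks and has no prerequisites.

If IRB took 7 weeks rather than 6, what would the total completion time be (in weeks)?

22

Actual critical path: IRB→Recruit→Drug→Monitor = 6+2+6+7 = 21 ⇒ 21 weeks.
IRB is on the critical path; changing it to 7 makes that path 22 weeks.
That remains the longest chain; total 22 weeks.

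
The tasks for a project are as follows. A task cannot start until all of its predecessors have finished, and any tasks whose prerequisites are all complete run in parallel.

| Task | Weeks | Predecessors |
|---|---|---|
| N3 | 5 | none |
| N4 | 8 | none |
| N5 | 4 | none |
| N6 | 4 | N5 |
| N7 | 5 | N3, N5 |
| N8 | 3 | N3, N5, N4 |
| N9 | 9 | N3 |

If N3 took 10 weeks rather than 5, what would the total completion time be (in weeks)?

Baseline: N3→N9 = 5+9 = 14 → 14 weeks.
Since N3 is critical, the +5 change carries straight to that chain (now 19 weeks).
The critical path is still N3→N9; finish is now 19 weeks.

19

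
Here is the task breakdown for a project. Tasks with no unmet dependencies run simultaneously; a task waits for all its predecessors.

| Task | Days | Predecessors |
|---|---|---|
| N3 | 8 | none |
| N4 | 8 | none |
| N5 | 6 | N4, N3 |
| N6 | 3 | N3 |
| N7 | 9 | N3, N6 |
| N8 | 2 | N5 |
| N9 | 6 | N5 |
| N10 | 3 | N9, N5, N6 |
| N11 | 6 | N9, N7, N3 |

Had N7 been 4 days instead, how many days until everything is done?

Actual critical path: N3→N6→N7→N11 = 8+3+9+6 = 26 ⇒ 26 days.
Since N7 is critical, the -5 change carries straight to that chain (now 21 days).
Now N3→N5→N9→N11 = 8+6+6+6 = 26 is longest, so the finish becomes 26 days.

26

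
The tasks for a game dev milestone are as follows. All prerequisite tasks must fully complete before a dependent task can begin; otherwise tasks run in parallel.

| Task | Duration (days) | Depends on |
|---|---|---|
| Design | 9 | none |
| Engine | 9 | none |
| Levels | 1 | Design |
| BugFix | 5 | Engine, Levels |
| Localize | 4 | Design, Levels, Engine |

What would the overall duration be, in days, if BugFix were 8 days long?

18

As given, the longest chain is Design→Levels→BugFix = 9+1+5 = 15, so the finish is 15 days.
BugFix is on the critical path; changing it to 8 makes that path 18 days.
No other chain overtakes it, so the finish is 18 days.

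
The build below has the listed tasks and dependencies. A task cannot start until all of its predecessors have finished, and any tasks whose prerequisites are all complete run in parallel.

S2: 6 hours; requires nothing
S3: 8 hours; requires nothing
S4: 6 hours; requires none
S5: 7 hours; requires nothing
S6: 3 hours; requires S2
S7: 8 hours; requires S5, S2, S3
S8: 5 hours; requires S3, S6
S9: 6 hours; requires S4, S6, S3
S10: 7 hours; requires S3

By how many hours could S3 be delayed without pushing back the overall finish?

0

S3→S7 = 8+8 = 16 sets the makespan at 16 hours.
Longest path through S3: 16 hours (earliest finish 8, latest finish 8).
Slack of S3 = 0 − 0 = 0 hours.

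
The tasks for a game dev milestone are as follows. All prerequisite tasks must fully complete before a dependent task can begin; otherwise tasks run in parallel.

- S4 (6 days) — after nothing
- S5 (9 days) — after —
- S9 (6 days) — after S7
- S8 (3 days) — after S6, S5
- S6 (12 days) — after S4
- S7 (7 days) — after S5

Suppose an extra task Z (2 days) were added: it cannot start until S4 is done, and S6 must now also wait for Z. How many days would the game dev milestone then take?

23

Originally the game dev milestone takes 22 days.
With Z inserted, S6 now waits for max(S4, Z).
New critical path: S4→Z→S6→S8 = 6+2+12+3 = 23 ⇒ 23 days.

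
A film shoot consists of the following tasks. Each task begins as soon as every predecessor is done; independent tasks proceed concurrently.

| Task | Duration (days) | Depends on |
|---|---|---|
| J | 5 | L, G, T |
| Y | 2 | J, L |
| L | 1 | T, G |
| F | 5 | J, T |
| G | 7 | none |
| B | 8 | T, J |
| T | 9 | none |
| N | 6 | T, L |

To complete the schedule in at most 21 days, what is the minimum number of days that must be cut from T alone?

2

Current finish: 23 days; target: 21.
T is on every critical path, so each day cut from T cuts the finish by one (this holds down to a finish of 21).
Need 23 − 21 = 2 days off T → T becomes 7 days, finish becomes 21.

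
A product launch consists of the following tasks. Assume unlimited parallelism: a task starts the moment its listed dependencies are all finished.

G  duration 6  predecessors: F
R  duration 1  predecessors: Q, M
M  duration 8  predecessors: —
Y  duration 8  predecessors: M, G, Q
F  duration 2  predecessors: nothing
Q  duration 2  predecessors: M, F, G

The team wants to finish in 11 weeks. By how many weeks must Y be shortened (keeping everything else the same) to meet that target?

7

Current finish: 18 weeks; target: 11.
Y is on every critical path, so each week cut from Y cuts the finish by one (this holds down to a finish of 11).
Need 18 − 11 = 7 weeks off Y → Y becomes 1 week, finish becomes 11.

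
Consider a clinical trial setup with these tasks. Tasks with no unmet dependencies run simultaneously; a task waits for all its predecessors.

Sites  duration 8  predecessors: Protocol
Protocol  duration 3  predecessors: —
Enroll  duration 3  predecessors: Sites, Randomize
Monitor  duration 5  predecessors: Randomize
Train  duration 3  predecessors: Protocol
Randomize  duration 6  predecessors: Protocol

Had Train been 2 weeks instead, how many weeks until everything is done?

The binding path is Protocol→Sites→Enroll = 3+8+3 = 14; finish at 14 weeks.
Train has 8 weeks of float (longest path through it is 6).
The critical path is still Protocol→Sites→Enroll; finish is now 14 weeks.

14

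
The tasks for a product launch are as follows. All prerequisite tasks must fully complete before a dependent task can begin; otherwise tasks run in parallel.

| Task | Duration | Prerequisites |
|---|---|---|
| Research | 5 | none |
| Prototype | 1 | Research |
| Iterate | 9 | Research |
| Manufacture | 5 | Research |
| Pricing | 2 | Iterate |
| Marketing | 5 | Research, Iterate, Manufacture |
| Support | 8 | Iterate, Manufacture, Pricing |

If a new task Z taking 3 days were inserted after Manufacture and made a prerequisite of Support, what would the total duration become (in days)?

Originally the project takes 24 days.
With Z inserted, Support now waits for max(Iterate, Manufacture, Pricing, Z).
New critical path: Research→Iterate→Pricing→Support = 5+9+2+8 = 24 ⇒ 24 days.

24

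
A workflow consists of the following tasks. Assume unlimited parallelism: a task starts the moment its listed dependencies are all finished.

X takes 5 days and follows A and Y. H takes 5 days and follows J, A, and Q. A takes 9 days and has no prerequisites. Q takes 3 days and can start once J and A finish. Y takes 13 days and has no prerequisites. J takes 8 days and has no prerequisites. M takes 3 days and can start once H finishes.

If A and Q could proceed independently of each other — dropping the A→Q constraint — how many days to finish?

With the dependency in place, A→Q→H→M = 9+3+5+3 = 20 sets the finish at 20 days.
Without A→Q, Q's earliest start moves from 9 to 8.
The longest chain is now J→Q→H→M = 8+3+5+3 = 19, so the project takes 19 days.

19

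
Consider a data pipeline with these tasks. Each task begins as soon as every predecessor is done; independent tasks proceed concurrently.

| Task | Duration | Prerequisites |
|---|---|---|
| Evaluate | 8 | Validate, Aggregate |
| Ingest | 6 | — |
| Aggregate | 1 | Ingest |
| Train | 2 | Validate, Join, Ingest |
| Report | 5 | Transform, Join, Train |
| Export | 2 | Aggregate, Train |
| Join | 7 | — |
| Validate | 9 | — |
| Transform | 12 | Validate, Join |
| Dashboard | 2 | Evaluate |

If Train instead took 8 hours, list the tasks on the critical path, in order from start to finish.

As given, the longest chain is Validate→Transform→Report = 9+12+5 = 26, so the finish is 26 hours.
The longest path through Train is only 16 hours, so Train has float 10.
No other chain overtakes it, so the finish is 26 hours.

Validate, Transform, Report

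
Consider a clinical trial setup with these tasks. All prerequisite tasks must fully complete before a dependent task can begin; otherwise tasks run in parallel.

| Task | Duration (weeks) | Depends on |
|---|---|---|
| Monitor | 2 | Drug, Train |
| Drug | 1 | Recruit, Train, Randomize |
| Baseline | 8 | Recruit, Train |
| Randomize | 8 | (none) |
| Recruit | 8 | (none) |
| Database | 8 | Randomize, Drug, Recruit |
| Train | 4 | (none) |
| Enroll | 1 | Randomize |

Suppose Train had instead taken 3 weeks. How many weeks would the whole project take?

Critical path before the change: Recruit→Drug→Database = 8+1+8 = 17 giving 17 weeks.
Train is off the critical path — its longest chain is 13 weeks, giving 4 of slack.
No other chain overtakes it, so the finish is 17 weeks.

17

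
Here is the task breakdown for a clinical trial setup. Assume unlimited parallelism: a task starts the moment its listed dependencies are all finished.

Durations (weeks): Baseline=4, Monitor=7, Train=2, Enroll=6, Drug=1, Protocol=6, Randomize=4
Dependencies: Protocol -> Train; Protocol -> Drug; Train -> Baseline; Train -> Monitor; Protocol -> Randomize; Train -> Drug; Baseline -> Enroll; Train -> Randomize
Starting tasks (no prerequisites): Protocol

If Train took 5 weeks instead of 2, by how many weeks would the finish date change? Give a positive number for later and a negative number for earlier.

3

As given, the longest chain is Protocol→Train→Baseline→Enroll = 6+2+4+6 = 18, so the finish is 18 weeks.
Since Train is critical, the +3 change carries straight to that chain (now 21 weeks).
No other chain overtakes it, so the finish is 21 weeks.
Change in finish: 21 − 18 = +3 weeks.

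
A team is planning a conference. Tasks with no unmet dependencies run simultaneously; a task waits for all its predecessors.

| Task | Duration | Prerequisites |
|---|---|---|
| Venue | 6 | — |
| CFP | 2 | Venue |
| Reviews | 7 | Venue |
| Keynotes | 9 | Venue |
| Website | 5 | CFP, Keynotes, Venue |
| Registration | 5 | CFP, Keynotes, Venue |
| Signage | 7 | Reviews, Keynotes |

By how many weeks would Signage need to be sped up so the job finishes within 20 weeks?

2

Current finish: 22 weeks; target: 20.
Signage is on every critical path, so each week cut from Signage cuts the finish by one (this holds down to a finish of 20).
Need 22 − 20 = 2 weeks off Signage → Signage becomes 5 weeks, finish becomes 20.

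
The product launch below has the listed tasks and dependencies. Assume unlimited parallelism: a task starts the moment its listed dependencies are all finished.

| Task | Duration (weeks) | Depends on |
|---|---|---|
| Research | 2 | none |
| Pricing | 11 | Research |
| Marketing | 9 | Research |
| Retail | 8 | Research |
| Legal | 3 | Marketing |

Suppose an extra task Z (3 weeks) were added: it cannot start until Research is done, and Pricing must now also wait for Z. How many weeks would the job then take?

16

Originally the job takes 14 weeks.
With Z inserted, Pricing now waits for max(Research, Z).
New critical path: Research→Z→Pricing = 2+3+11 = 16 ⇒ 16 weeks.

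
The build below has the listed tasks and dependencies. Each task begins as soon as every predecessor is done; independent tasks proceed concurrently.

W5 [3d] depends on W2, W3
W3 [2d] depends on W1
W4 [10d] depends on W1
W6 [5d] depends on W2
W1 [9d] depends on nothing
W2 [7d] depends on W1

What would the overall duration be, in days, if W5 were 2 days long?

As given, the longest chain is W1→W2→W6 = 9+7+5 = 21, so the finish is 21 days.
The longest path through W5 is only 19 days, so W5 has float 2.
That remains the longest chain; total 21 days.

21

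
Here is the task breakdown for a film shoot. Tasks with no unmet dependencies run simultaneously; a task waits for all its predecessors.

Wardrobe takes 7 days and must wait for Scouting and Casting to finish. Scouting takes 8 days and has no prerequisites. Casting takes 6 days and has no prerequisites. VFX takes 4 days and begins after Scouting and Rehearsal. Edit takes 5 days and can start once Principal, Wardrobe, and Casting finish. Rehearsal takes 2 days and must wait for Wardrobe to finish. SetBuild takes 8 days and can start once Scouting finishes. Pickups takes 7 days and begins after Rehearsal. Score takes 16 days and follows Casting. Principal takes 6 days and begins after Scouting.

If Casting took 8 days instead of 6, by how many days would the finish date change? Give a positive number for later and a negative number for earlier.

0

Critical path before the change: Scouting→Wardrobe→Rehearsal→Pickups = 8+7+2+7 = 24 giving 24 days.
Casting is off the critical path — its longest chain is 22 days, giving 2 of slack.
New critical path: Casting→Wardrobe→Rehearsal→Pickups = 8+7+2+7 = 24 ⇒ 24 days.
Change in finish: 24 − 24 = +0 days.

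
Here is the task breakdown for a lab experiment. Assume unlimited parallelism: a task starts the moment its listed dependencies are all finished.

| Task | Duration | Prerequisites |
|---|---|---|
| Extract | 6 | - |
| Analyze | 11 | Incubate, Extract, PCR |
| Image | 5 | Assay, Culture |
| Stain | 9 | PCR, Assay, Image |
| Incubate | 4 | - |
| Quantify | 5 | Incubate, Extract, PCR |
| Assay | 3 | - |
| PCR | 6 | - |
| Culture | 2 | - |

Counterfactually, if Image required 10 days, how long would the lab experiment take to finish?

Actual critical path: Assay→Image→Stain = 3+5+9 = 17 ⇒ 17 days.
Image is on the critical path; changing it to 10 makes that path 22 days.
No other chain overtakes it, so the finish is 22 days.

22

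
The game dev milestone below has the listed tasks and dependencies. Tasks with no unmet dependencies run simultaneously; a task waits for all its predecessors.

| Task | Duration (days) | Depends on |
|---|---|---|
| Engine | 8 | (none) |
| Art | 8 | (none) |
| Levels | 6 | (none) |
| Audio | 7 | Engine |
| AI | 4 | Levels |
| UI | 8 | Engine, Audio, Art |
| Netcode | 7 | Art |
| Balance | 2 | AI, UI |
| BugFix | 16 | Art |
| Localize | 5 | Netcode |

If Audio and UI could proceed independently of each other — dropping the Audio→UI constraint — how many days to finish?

Original critical path: Engine→Audio→UI→Balance = 8+7+8+2 = 25 ⇒ 25 days.
Without Audio→UI, UI's earliest start moves from 15 to 8.
After: Art→BugFix = 8+16 = 24 → 24 days.

24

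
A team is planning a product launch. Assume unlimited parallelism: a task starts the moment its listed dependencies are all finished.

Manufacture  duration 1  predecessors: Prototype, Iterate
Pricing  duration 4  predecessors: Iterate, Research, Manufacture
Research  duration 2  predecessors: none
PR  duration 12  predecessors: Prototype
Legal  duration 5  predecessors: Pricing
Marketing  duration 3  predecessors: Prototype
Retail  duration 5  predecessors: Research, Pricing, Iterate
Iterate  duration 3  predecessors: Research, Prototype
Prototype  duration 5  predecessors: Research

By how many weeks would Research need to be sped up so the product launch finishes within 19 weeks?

Current finish: 20 weeks; target: 19.
Research is on every critical path, so each week cut from Research cuts the finish by one (this holds down to a finish of 19).
Need 20 − 19 = 1 week off Research → Research becomes 1 week, finish becomes 19.

1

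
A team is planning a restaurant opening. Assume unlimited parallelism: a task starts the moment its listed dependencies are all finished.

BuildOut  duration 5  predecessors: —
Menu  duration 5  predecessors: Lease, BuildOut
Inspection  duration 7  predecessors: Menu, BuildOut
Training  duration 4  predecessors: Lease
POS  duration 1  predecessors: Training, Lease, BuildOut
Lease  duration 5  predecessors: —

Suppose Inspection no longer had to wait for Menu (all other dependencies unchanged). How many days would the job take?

With the dependency in place, Lease→Menu→Inspection = 5+5+7 = 17 sets the finish at 17 days.
Without Menu→Inspection, Inspection's earliest start moves from 10 to 5.
New critical path: BuildOut→Inspection = 5+7 = 12 ⇒ 12 days.

12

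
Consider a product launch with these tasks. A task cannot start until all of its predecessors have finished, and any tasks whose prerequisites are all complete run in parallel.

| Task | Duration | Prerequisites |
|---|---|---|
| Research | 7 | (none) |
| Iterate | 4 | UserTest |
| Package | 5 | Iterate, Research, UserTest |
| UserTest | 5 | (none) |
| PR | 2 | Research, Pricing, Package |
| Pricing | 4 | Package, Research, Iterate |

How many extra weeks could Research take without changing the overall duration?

2

Critical path: UserTest→Iterate→Package→Pricing→PR = 5+4+5+4+2 = 20, so the finish is 20 weeks.
The longest chain containing Research totals 18 weeks.
Float = 20 − 18 = 2.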